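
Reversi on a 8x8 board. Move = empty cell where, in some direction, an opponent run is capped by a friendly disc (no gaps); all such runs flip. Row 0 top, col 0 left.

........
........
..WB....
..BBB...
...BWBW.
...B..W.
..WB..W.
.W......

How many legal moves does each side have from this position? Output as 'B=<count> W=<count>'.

-- B to move --
(1,1): flips 1 -> legal
(1,2): flips 1 -> legal
(1,3): no bracket -> illegal
(2,1): flips 1 -> legal
(3,1): no bracket -> illegal
(3,5): flips 1 -> legal
(3,6): no bracket -> illegal
(3,7): no bracket -> illegal
(4,7): flips 1 -> legal
(5,1): no bracket -> illegal
(5,2): no bracket -> illegal
(5,4): flips 1 -> legal
(5,5): flips 1 -> legal
(5,7): no bracket -> illegal
(6,0): no bracket -> illegal
(6,1): flips 1 -> legal
(6,5): no bracket -> illegal
(6,7): flips 1 -> legal
(7,0): no bracket -> illegal
(7,2): no bracket -> illegal
(7,3): no bracket -> illegal
(7,5): no bracket -> illegal
(7,6): no bracket -> illegal
(7,7): no bracket -> illegal
B mobility = 9
-- W to move --
(1,2): flips 3 -> legal
(1,3): no bracket -> illegal
(1,4): no bracket -> illegal
(2,1): no bracket -> illegal
(2,4): flips 2 -> legal
(2,5): no bracket -> illegal
(3,1): no bracket -> illegal
(3,5): no bracket -> illegal
(3,6): no bracket -> illegal
(4,1): no bracket -> illegal
(4,2): flips 2 -> legal
(5,2): no bracket -> illegal
(5,4): no bracket -> illegal
(5,5): no bracket -> illegal
(6,4): flips 1 -> legal
(7,2): no bracket -> illegal
(7,3): no bracket -> illegal
(7,4): no bracket -> illegal
W mobility = 4

Answer: B=9 W=4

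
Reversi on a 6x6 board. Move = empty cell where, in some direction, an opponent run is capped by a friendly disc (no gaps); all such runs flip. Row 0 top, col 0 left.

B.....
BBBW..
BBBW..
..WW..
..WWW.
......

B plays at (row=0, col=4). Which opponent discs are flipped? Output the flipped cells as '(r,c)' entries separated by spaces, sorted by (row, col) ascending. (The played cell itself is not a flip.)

Answer: (1,3)

Derivation:
Dir NW: edge -> no flip
Dir N: edge -> no flip
Dir NE: edge -> no flip
Dir W: first cell '.' (not opp) -> no flip
Dir E: first cell '.' (not opp) -> no flip
Dir SW: opp run (1,3) capped by B -> flip
Dir S: first cell '.' (not opp) -> no flip
Dir SE: first cell '.' (not opp) -> no flip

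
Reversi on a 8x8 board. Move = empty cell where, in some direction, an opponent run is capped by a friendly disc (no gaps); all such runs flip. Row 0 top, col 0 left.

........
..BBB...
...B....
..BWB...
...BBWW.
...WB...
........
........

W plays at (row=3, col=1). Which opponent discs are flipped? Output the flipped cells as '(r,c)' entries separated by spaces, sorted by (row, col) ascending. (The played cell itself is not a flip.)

Dir NW: first cell '.' (not opp) -> no flip
Dir N: first cell '.' (not opp) -> no flip
Dir NE: first cell '.' (not opp) -> no flip
Dir W: first cell '.' (not opp) -> no flip
Dir E: opp run (3,2) capped by W -> flip
Dir SW: first cell '.' (not opp) -> no flip
Dir S: first cell '.' (not opp) -> no flip
Dir SE: first cell '.' (not opp) -> no flip

Answer: (3,2)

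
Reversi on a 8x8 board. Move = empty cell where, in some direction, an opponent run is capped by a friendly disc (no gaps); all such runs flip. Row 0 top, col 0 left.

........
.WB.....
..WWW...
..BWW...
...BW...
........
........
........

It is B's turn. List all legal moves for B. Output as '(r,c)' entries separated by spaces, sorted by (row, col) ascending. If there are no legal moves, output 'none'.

(0,0): no bracket -> illegal
(0,1): no bracket -> illegal
(0,2): no bracket -> illegal
(1,0): flips 1 -> legal
(1,3): flips 2 -> legal
(1,4): flips 1 -> legal
(1,5): no bracket -> illegal
(2,0): no bracket -> illegal
(2,1): no bracket -> illegal
(2,5): flips 1 -> legal
(3,1): no bracket -> illegal
(3,5): flips 2 -> legal
(4,2): no bracket -> illegal
(4,5): flips 3 -> legal
(5,3): no bracket -> illegal
(5,4): no bracket -> illegal
(5,5): no bracket -> illegal

Answer: (1,0) (1,3) (1,4) (2,5) (3,5) (4,5)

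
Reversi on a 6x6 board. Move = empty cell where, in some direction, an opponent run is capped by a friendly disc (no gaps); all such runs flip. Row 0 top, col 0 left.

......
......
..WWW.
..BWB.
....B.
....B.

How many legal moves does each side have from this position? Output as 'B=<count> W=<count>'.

Answer: B=3 W=6

Derivation:
-- B to move --
(1,1): flips 2 -> legal
(1,2): flips 2 -> legal
(1,3): no bracket -> illegal
(1,4): flips 2 -> legal
(1,5): no bracket -> illegal
(2,1): no bracket -> illegal
(2,5): no bracket -> illegal
(3,1): no bracket -> illegal
(3,5): no bracket -> illegal
(4,2): no bracket -> illegal
(4,3): no bracket -> illegal
B mobility = 3
-- W to move --
(2,1): no bracket -> illegal
(2,5): no bracket -> illegal
(3,1): flips 1 -> legal
(3,5): flips 1 -> legal
(4,1): flips 1 -> legal
(4,2): flips 1 -> legal
(4,3): no bracket -> illegal
(4,5): flips 1 -> legal
(5,3): no bracket -> illegal
(5,5): flips 1 -> legal
W mobility = 6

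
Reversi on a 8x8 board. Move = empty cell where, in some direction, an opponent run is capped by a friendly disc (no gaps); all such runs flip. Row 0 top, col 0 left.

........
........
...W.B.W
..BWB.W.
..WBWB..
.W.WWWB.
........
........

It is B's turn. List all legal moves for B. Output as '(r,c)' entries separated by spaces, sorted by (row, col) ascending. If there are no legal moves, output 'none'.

Answer: (1,2) (1,3) (1,4) (4,1) (4,7) (5,2) (6,3) (6,4) (6,5)

Derivation:
(1,2): flips 1 -> legal
(1,3): flips 2 -> legal
(1,4): flips 1 -> legal
(1,6): no bracket -> illegal
(1,7): no bracket -> illegal
(2,2): no bracket -> illegal
(2,4): no bracket -> illegal
(2,6): no bracket -> illegal
(3,1): no bracket -> illegal
(3,5): no bracket -> illegal
(3,7): no bracket -> illegal
(4,0): no bracket -> illegal
(4,1): flips 1 -> legal
(4,6): no bracket -> illegal
(4,7): flips 1 -> legal
(5,0): no bracket -> illegal
(5,2): flips 4 -> legal
(6,0): no bracket -> illegal
(6,1): no bracket -> illegal
(6,2): no bracket -> illegal
(6,3): flips 2 -> legal
(6,4): flips 2 -> legal
(6,5): flips 2 -> legal
(6,6): no bracket -> illegal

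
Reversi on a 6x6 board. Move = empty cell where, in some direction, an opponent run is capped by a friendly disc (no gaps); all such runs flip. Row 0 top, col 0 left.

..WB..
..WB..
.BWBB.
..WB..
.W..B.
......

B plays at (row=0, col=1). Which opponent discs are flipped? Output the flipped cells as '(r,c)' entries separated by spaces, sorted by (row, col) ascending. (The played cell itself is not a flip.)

Dir NW: edge -> no flip
Dir N: edge -> no flip
Dir NE: edge -> no flip
Dir W: first cell '.' (not opp) -> no flip
Dir E: opp run (0,2) capped by B -> flip
Dir SW: first cell '.' (not opp) -> no flip
Dir S: first cell '.' (not opp) -> no flip
Dir SE: opp run (1,2) capped by B -> flip

Answer: (0,2) (1,2)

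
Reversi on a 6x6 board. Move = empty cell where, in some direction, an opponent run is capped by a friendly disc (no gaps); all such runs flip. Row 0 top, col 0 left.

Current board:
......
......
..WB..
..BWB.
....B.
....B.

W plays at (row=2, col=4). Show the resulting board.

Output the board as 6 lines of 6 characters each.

Place W at (2,4); scan 8 dirs for brackets.
Dir NW: first cell '.' (not opp) -> no flip
Dir N: first cell '.' (not opp) -> no flip
Dir NE: first cell '.' (not opp) -> no flip
Dir W: opp run (2,3) capped by W -> flip
Dir E: first cell '.' (not opp) -> no flip
Dir SW: first cell 'W' (not opp) -> no flip
Dir S: opp run (3,4) (4,4) (5,4), next=edge -> no flip
Dir SE: first cell '.' (not opp) -> no flip
All flips: (2,3)

Answer: ......
......
..WWW.
..BWB.
....B.
....B.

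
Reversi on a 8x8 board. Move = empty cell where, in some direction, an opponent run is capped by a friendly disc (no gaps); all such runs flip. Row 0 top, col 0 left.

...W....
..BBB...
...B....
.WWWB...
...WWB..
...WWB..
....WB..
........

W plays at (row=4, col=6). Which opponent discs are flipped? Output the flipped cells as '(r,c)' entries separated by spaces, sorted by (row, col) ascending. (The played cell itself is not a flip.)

Dir NW: first cell '.' (not opp) -> no flip
Dir N: first cell '.' (not opp) -> no flip
Dir NE: first cell '.' (not opp) -> no flip
Dir W: opp run (4,5) capped by W -> flip
Dir E: first cell '.' (not opp) -> no flip
Dir SW: opp run (5,5) capped by W -> flip
Dir S: first cell '.' (not opp) -> no flip
Dir SE: first cell '.' (not opp) -> no flip

Answer: (4,5) (5,5)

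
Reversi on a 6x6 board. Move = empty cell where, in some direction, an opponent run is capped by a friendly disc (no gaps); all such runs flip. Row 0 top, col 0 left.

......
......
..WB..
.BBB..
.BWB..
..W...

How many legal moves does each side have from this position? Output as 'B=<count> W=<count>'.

Answer: B=6 W=6

Derivation:
-- B to move --
(1,1): flips 1 -> legal
(1,2): flips 1 -> legal
(1,3): flips 1 -> legal
(2,1): flips 1 -> legal
(5,1): flips 1 -> legal
(5,3): flips 1 -> legal
B mobility = 6
-- W to move --
(1,2): no bracket -> illegal
(1,3): no bracket -> illegal
(1,4): no bracket -> illegal
(2,0): flips 1 -> legal
(2,1): no bracket -> illegal
(2,4): flips 2 -> legal
(3,0): flips 1 -> legal
(3,4): flips 1 -> legal
(4,0): flips 2 -> legal
(4,4): flips 2 -> legal
(5,0): no bracket -> illegal
(5,1): no bracket -> illegal
(5,3): no bracket -> illegal
(5,4): no bracket -> illegal
W mobility = 6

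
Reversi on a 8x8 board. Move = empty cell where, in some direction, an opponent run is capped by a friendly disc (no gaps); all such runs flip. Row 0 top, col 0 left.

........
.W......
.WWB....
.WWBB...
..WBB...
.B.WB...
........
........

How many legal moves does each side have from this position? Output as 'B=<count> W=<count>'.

Answer: B=8 W=8

Derivation:
-- B to move --
(0,0): flips 2 -> legal
(0,1): no bracket -> illegal
(0,2): no bracket -> illegal
(1,0): flips 2 -> legal
(1,2): no bracket -> illegal
(1,3): no bracket -> illegal
(2,0): flips 2 -> legal
(3,0): flips 2 -> legal
(4,0): no bracket -> illegal
(4,1): flips 2 -> legal
(5,2): flips 1 -> legal
(6,2): flips 1 -> legal
(6,3): flips 1 -> legal
(6,4): no bracket -> illegal
B mobility = 8
-- W to move --
(1,2): no bracket -> illegal
(1,3): flips 3 -> legal
(1,4): flips 1 -> legal
(2,4): flips 2 -> legal
(2,5): no bracket -> illegal
(3,5): flips 3 -> legal
(4,0): no bracket -> illegal
(4,1): no bracket -> illegal
(4,5): flips 2 -> legal
(5,0): no bracket -> illegal
(5,2): no bracket -> illegal
(5,5): flips 3 -> legal
(6,0): flips 1 -> legal
(6,1): no bracket -> illegal
(6,2): no bracket -> illegal
(6,3): no bracket -> illegal
(6,4): no bracket -> illegal
(6,5): flips 2 -> legal
W mobility = 8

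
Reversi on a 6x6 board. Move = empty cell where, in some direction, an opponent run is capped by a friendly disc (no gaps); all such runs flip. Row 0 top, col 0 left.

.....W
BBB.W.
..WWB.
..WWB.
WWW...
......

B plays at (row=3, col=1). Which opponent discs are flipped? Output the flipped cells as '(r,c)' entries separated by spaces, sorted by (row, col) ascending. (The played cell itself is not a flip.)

Answer: (3,2) (3,3)

Derivation:
Dir NW: first cell '.' (not opp) -> no flip
Dir N: first cell '.' (not opp) -> no flip
Dir NE: opp run (2,2), next='.' -> no flip
Dir W: first cell '.' (not opp) -> no flip
Dir E: opp run (3,2) (3,3) capped by B -> flip
Dir SW: opp run (4,0), next=edge -> no flip
Dir S: opp run (4,1), next='.' -> no flip
Dir SE: opp run (4,2), next='.' -> no flip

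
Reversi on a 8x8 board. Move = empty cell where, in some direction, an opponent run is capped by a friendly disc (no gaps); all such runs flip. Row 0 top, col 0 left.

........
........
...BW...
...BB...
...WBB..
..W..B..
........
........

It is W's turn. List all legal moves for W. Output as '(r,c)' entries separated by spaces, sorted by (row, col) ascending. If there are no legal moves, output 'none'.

(1,2): no bracket -> illegal
(1,3): flips 2 -> legal
(1,4): no bracket -> illegal
(2,2): flips 1 -> legal
(2,5): flips 1 -> legal
(3,2): no bracket -> illegal
(3,5): no bracket -> illegal
(3,6): no bracket -> illegal
(4,2): flips 1 -> legal
(4,6): flips 2 -> legal
(5,3): no bracket -> illegal
(5,4): flips 2 -> legal
(5,6): no bracket -> illegal
(6,4): no bracket -> illegal
(6,5): no bracket -> illegal
(6,6): no bracket -> illegal

Answer: (1,3) (2,2) (2,5) (4,2) (4,6) (5,4)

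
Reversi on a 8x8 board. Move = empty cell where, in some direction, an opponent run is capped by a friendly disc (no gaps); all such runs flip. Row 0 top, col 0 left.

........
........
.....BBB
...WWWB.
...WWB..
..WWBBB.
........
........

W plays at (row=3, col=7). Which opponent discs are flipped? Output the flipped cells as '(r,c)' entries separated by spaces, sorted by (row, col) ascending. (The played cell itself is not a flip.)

Answer: (3,6)

Derivation:
Dir NW: opp run (2,6), next='.' -> no flip
Dir N: opp run (2,7), next='.' -> no flip
Dir NE: edge -> no flip
Dir W: opp run (3,6) capped by W -> flip
Dir E: edge -> no flip
Dir SW: first cell '.' (not opp) -> no flip
Dir S: first cell '.' (not opp) -> no flip
Dir SE: edge -> no flip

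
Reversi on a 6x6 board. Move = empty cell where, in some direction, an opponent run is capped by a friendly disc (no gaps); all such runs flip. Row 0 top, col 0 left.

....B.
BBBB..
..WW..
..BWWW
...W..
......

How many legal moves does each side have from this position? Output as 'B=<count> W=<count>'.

Answer: B=6 W=8

Derivation:
-- B to move --
(1,4): flips 1 -> legal
(2,1): no bracket -> illegal
(2,4): no bracket -> illegal
(2,5): no bracket -> illegal
(3,1): flips 1 -> legal
(4,2): no bracket -> illegal
(4,4): flips 2 -> legal
(4,5): flips 2 -> legal
(5,2): no bracket -> illegal
(5,3): flips 3 -> legal
(5,4): flips 1 -> legal
B mobility = 6
-- W to move --
(0,0): flips 1 -> legal
(0,1): flips 1 -> legal
(0,2): flips 1 -> legal
(0,3): flips 1 -> legal
(0,5): no bracket -> illegal
(1,4): no bracket -> illegal
(1,5): no bracket -> illegal
(2,0): no bracket -> illegal
(2,1): flips 1 -> legal
(2,4): no bracket -> illegal
(3,1): flips 1 -> legal
(4,1): flips 1 -> legal
(4,2): flips 1 -> legal
W mobility = 8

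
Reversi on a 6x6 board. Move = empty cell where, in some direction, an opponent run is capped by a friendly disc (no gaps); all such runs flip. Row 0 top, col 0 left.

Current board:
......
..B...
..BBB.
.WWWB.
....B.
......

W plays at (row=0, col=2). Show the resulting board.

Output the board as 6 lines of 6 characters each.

Place W at (0,2); scan 8 dirs for brackets.
Dir NW: edge -> no flip
Dir N: edge -> no flip
Dir NE: edge -> no flip
Dir W: first cell '.' (not opp) -> no flip
Dir E: first cell '.' (not opp) -> no flip
Dir SW: first cell '.' (not opp) -> no flip
Dir S: opp run (1,2) (2,2) capped by W -> flip
Dir SE: first cell '.' (not opp) -> no flip
All flips: (1,2) (2,2)

Answer: ..W...
..W...
..WBB.
.WWWB.
....B.
......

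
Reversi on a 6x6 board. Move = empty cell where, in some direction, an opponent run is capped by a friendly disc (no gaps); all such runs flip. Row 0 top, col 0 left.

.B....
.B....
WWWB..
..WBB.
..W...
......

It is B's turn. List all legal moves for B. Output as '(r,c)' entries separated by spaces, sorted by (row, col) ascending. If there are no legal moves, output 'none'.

Answer: (3,1) (4,1) (5,1)

Derivation:
(1,0): no bracket -> illegal
(1,2): no bracket -> illegal
(1,3): no bracket -> illegal
(3,0): no bracket -> illegal
(3,1): flips 2 -> legal
(4,1): flips 1 -> legal
(4,3): no bracket -> illegal
(5,1): flips 1 -> legal
(5,2): no bracket -> illegal
(5,3): no bracket -> illegal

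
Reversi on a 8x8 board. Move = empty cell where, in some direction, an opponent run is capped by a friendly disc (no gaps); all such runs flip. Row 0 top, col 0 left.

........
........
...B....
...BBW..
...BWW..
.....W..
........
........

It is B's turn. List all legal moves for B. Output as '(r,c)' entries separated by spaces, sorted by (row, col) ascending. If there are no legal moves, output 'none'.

Answer: (3,6) (4,6) (5,4) (5,6) (6,6)

Derivation:
(2,4): no bracket -> illegal
(2,5): no bracket -> illegal
(2,6): no bracket -> illegal
(3,6): flips 1 -> legal
(4,6): flips 2 -> legal
(5,3): no bracket -> illegal
(5,4): flips 1 -> legal
(5,6): flips 1 -> legal
(6,4): no bracket -> illegal
(6,5): no bracket -> illegal
(6,6): flips 2 -> legal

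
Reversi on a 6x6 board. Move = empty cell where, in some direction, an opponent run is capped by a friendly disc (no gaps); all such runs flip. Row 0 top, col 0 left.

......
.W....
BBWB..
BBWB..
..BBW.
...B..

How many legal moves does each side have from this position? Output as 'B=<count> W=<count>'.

Answer: B=9 W=8

Derivation:
-- B to move --
(0,0): flips 2 -> legal
(0,1): flips 1 -> legal
(0,2): flips 1 -> legal
(1,0): no bracket -> illegal
(1,2): flips 2 -> legal
(1,3): flips 1 -> legal
(3,4): no bracket -> illegal
(3,5): flips 1 -> legal
(4,1): flips 1 -> legal
(4,5): flips 1 -> legal
(5,4): no bracket -> illegal
(5,5): flips 1 -> legal
B mobility = 9
-- W to move --
(1,0): flips 1 -> legal
(1,2): no bracket -> illegal
(1,3): no bracket -> illegal
(1,4): flips 1 -> legal
(2,4): flips 1 -> legal
(3,4): flips 1 -> legal
(4,0): flips 1 -> legal
(4,1): flips 4 -> legal
(5,1): no bracket -> illegal
(5,2): flips 1 -> legal
(5,4): flips 1 -> legal
W mobility = 8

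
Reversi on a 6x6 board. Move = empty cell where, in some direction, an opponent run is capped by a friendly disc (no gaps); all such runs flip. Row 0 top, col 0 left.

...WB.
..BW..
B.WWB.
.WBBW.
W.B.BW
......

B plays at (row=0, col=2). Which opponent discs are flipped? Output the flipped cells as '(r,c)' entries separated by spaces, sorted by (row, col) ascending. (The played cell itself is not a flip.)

Answer: (0,3) (1,3)

Derivation:
Dir NW: edge -> no flip
Dir N: edge -> no flip
Dir NE: edge -> no flip
Dir W: first cell '.' (not opp) -> no flip
Dir E: opp run (0,3) capped by B -> flip
Dir SW: first cell '.' (not opp) -> no flip
Dir S: first cell 'B' (not opp) -> no flip
Dir SE: opp run (1,3) capped by B -> flip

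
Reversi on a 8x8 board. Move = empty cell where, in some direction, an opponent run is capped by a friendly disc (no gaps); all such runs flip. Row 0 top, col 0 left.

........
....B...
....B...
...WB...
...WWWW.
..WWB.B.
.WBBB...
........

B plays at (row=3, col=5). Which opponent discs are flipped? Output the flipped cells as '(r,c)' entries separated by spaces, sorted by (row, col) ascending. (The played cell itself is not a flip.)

Dir NW: first cell 'B' (not opp) -> no flip
Dir N: first cell '.' (not opp) -> no flip
Dir NE: first cell '.' (not opp) -> no flip
Dir W: first cell 'B' (not opp) -> no flip
Dir E: first cell '.' (not opp) -> no flip
Dir SW: opp run (4,4) (5,3) capped by B -> flip
Dir S: opp run (4,5), next='.' -> no flip
Dir SE: opp run (4,6), next='.' -> no flip

Answer: (4,4) (5,3)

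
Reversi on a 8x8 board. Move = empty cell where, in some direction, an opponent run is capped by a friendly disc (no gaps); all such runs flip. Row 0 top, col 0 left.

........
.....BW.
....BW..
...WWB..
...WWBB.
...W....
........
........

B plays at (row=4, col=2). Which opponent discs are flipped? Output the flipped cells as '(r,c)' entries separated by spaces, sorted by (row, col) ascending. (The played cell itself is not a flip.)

Answer: (3,3) (4,3) (4,4)

Derivation:
Dir NW: first cell '.' (not opp) -> no flip
Dir N: first cell '.' (not opp) -> no flip
Dir NE: opp run (3,3) capped by B -> flip
Dir W: first cell '.' (not opp) -> no flip
Dir E: opp run (4,3) (4,4) capped by B -> flip
Dir SW: first cell '.' (not opp) -> no flip
Dir S: first cell '.' (not opp) -> no flip
Dir SE: opp run (5,3), next='.' -> no flip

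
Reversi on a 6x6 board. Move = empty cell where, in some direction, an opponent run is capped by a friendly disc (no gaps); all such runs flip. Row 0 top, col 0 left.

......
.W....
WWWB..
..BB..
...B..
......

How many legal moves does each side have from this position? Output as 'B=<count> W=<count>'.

-- B to move --
(0,0): flips 2 -> legal
(0,1): no bracket -> illegal
(0,2): no bracket -> illegal
(1,0): flips 1 -> legal
(1,2): flips 1 -> legal
(1,3): no bracket -> illegal
(3,0): no bracket -> illegal
(3,1): no bracket -> illegal
B mobility = 3
-- W to move --
(1,2): no bracket -> illegal
(1,3): no bracket -> illegal
(1,4): no bracket -> illegal
(2,4): flips 1 -> legal
(3,1): no bracket -> illegal
(3,4): no bracket -> illegal
(4,1): no bracket -> illegal
(4,2): flips 1 -> legal
(4,4): flips 1 -> legal
(5,2): no bracket -> illegal
(5,3): no bracket -> illegal
(5,4): flips 2 -> legal
W mobility = 4

Answer: B=3 W=4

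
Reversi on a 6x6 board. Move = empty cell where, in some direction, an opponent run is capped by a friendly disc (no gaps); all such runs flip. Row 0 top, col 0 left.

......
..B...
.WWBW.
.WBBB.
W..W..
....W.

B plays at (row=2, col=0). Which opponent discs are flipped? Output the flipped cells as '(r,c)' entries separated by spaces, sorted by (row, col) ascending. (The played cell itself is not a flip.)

Answer: (2,1) (2,2)

Derivation:
Dir NW: edge -> no flip
Dir N: first cell '.' (not opp) -> no flip
Dir NE: first cell '.' (not opp) -> no flip
Dir W: edge -> no flip
Dir E: opp run (2,1) (2,2) capped by B -> flip
Dir SW: edge -> no flip
Dir S: first cell '.' (not opp) -> no flip
Dir SE: opp run (3,1), next='.' -> no flip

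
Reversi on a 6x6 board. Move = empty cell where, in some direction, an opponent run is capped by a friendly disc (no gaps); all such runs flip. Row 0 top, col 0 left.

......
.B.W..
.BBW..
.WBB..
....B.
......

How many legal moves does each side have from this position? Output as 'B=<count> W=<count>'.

-- B to move --
(0,2): no bracket -> illegal
(0,3): flips 2 -> legal
(0,4): flips 1 -> legal
(1,2): no bracket -> illegal
(1,4): flips 1 -> legal
(2,0): no bracket -> illegal
(2,4): flips 1 -> legal
(3,0): flips 1 -> legal
(3,4): no bracket -> illegal
(4,0): flips 1 -> legal
(4,1): flips 1 -> legal
(4,2): no bracket -> illegal
B mobility = 7
-- W to move --
(0,0): no bracket -> illegal
(0,1): flips 2 -> legal
(0,2): no bracket -> illegal
(1,0): no bracket -> illegal
(1,2): no bracket -> illegal
(2,0): flips 2 -> legal
(2,4): no bracket -> illegal
(3,0): no bracket -> illegal
(3,4): flips 2 -> legal
(3,5): no bracket -> illegal
(4,1): flips 1 -> legal
(4,2): no bracket -> illegal
(4,3): flips 1 -> legal
(4,5): no bracket -> illegal
(5,3): no bracket -> illegal
(5,4): no bracket -> illegal
(5,5): no bracket -> illegal
W mobility = 5

Answer: B=7 W=5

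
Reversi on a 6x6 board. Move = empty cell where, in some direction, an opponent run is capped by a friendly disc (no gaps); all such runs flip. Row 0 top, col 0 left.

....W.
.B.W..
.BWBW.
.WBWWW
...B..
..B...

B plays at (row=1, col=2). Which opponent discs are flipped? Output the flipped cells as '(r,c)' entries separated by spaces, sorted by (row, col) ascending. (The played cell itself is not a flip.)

Dir NW: first cell '.' (not opp) -> no flip
Dir N: first cell '.' (not opp) -> no flip
Dir NE: first cell '.' (not opp) -> no flip
Dir W: first cell 'B' (not opp) -> no flip
Dir E: opp run (1,3), next='.' -> no flip
Dir SW: first cell 'B' (not opp) -> no flip
Dir S: opp run (2,2) capped by B -> flip
Dir SE: first cell 'B' (not opp) -> no flip

Answer: (2,2)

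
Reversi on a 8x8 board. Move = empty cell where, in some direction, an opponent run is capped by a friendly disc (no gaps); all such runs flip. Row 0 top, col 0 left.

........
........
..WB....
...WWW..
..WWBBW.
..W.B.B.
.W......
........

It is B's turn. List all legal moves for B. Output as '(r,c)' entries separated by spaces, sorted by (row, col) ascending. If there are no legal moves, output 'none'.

Answer: (1,1) (2,1) (2,4) (2,5) (2,6) (3,2) (3,6) (4,1) (4,7) (5,3)

Derivation:
(1,1): flips 2 -> legal
(1,2): no bracket -> illegal
(1,3): no bracket -> illegal
(2,1): flips 1 -> legal
(2,4): flips 1 -> legal
(2,5): flips 1 -> legal
(2,6): flips 1 -> legal
(3,1): no bracket -> illegal
(3,2): flips 1 -> legal
(3,6): flips 1 -> legal
(3,7): no bracket -> illegal
(4,1): flips 2 -> legal
(4,7): flips 1 -> legal
(5,0): no bracket -> illegal
(5,1): no bracket -> illegal
(5,3): flips 2 -> legal
(5,5): no bracket -> illegal
(5,7): no bracket -> illegal
(6,0): no bracket -> illegal
(6,2): no bracket -> illegal
(6,3): no bracket -> illegal
(7,0): no bracket -> illegal
(7,1): no bracket -> illegal
(7,2): no bracket -> illegal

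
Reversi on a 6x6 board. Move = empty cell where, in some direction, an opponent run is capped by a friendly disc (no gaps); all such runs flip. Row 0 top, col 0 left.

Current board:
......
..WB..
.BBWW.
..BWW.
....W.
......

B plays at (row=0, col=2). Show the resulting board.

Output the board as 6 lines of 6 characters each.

Answer: ..B...
..BB..
.BBWW.
..BWW.
....W.
......

Derivation:
Place B at (0,2); scan 8 dirs for brackets.
Dir NW: edge -> no flip
Dir N: edge -> no flip
Dir NE: edge -> no flip
Dir W: first cell '.' (not opp) -> no flip
Dir E: first cell '.' (not opp) -> no flip
Dir SW: first cell '.' (not opp) -> no flip
Dir S: opp run (1,2) capped by B -> flip
Dir SE: first cell 'B' (not opp) -> no flip
All flips: (1,2)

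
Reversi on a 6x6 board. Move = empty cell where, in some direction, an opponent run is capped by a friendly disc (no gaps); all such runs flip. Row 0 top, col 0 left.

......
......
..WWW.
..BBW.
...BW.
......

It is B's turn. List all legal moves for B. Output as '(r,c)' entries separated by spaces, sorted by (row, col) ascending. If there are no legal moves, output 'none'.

(1,1): flips 1 -> legal
(1,2): flips 1 -> legal
(1,3): flips 1 -> legal
(1,4): flips 1 -> legal
(1,5): flips 1 -> legal
(2,1): no bracket -> illegal
(2,5): flips 1 -> legal
(3,1): no bracket -> illegal
(3,5): flips 1 -> legal
(4,5): flips 1 -> legal
(5,3): no bracket -> illegal
(5,4): no bracket -> illegal
(5,5): flips 1 -> legal

Answer: (1,1) (1,2) (1,3) (1,4) (1,5) (2,5) (3,5) (4,5) (5,5)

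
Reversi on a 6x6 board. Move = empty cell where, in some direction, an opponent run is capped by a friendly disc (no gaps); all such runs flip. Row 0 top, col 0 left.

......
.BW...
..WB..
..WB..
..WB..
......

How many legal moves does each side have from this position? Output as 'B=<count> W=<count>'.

Answer: B=6 W=7

Derivation:
-- B to move --
(0,1): flips 1 -> legal
(0,2): no bracket -> illegal
(0,3): no bracket -> illegal
(1,3): flips 1 -> legal
(2,1): flips 2 -> legal
(3,1): flips 1 -> legal
(4,1): flips 2 -> legal
(5,1): flips 1 -> legal
(5,2): no bracket -> illegal
(5,3): no bracket -> illegal
B mobility = 6
-- W to move --
(0,0): flips 1 -> legal
(0,1): no bracket -> illegal
(0,2): no bracket -> illegal
(1,0): flips 1 -> legal
(1,3): no bracket -> illegal
(1,4): flips 1 -> legal
(2,0): no bracket -> illegal
(2,1): no bracket -> illegal
(2,4): flips 2 -> legal
(3,4): flips 2 -> legal
(4,4): flips 2 -> legal
(5,2): no bracket -> illegal
(5,3): no bracket -> illegal
(5,4): flips 1 -> legal
W mobility = 7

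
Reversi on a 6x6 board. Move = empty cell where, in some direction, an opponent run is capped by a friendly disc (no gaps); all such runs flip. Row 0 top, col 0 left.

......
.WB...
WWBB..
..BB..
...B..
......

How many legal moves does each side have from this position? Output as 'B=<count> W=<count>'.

Answer: B=3 W=5

Derivation:
-- B to move --
(0,0): flips 1 -> legal
(0,1): no bracket -> illegal
(0,2): no bracket -> illegal
(1,0): flips 2 -> legal
(3,0): flips 1 -> legal
(3,1): no bracket -> illegal
B mobility = 3
-- W to move --
(0,1): no bracket -> illegal
(0,2): no bracket -> illegal
(0,3): flips 1 -> legal
(1,3): flips 1 -> legal
(1,4): no bracket -> illegal
(2,4): flips 2 -> legal
(3,1): no bracket -> illegal
(3,4): no bracket -> illegal
(4,1): no bracket -> illegal
(4,2): no bracket -> illegal
(4,4): flips 2 -> legal
(5,2): no bracket -> illegal
(5,3): no bracket -> illegal
(5,4): flips 2 -> legal
W mobility = 5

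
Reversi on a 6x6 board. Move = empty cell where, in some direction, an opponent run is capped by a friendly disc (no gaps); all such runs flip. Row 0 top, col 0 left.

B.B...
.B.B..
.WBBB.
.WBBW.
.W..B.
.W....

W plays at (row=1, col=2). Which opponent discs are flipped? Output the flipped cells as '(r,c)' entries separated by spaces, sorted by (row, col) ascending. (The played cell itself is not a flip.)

Dir NW: first cell '.' (not opp) -> no flip
Dir N: opp run (0,2), next=edge -> no flip
Dir NE: first cell '.' (not opp) -> no flip
Dir W: opp run (1,1), next='.' -> no flip
Dir E: opp run (1,3), next='.' -> no flip
Dir SW: first cell 'W' (not opp) -> no flip
Dir S: opp run (2,2) (3,2), next='.' -> no flip
Dir SE: opp run (2,3) capped by W -> flip

Answer: (2,3)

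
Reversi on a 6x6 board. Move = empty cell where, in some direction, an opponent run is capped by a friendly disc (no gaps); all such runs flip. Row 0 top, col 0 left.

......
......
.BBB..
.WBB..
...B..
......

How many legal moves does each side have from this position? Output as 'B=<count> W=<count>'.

Answer: B=3 W=3

Derivation:
-- B to move --
(2,0): no bracket -> illegal
(3,0): flips 1 -> legal
(4,0): flips 1 -> legal
(4,1): flips 1 -> legal
(4,2): no bracket -> illegal
B mobility = 3
-- W to move --
(1,0): no bracket -> illegal
(1,1): flips 1 -> legal
(1,2): no bracket -> illegal
(1,3): flips 1 -> legal
(1,4): no bracket -> illegal
(2,0): no bracket -> illegal
(2,4): no bracket -> illegal
(3,0): no bracket -> illegal
(3,4): flips 2 -> legal
(4,1): no bracket -> illegal
(4,2): no bracket -> illegal
(4,4): no bracket -> illegal
(5,2): no bracket -> illegal
(5,3): no bracket -> illegal
(5,4): no bracket -> illegal
W mobility = 3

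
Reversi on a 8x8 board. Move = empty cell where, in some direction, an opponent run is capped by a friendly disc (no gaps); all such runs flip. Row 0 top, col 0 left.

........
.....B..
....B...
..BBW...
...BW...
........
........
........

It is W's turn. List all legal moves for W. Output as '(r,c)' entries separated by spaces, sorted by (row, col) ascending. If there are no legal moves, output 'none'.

(0,4): no bracket -> illegal
(0,5): no bracket -> illegal
(0,6): no bracket -> illegal
(1,3): no bracket -> illegal
(1,4): flips 1 -> legal
(1,6): no bracket -> illegal
(2,1): no bracket -> illegal
(2,2): flips 1 -> legal
(2,3): no bracket -> illegal
(2,5): no bracket -> illegal
(2,6): no bracket -> illegal
(3,1): flips 2 -> legal
(3,5): no bracket -> illegal
(4,1): no bracket -> illegal
(4,2): flips 1 -> legal
(5,2): flips 1 -> legal
(5,3): no bracket -> illegal
(5,4): no bracket -> illegal

Answer: (1,4) (2,2) (3,1) (4,2) (5,2)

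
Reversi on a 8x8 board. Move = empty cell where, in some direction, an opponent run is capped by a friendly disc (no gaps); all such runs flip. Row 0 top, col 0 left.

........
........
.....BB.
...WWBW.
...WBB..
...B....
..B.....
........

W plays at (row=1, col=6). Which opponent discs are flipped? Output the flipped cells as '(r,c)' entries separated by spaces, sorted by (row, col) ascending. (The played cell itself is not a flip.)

Dir NW: first cell '.' (not opp) -> no flip
Dir N: first cell '.' (not opp) -> no flip
Dir NE: first cell '.' (not opp) -> no flip
Dir W: first cell '.' (not opp) -> no flip
Dir E: first cell '.' (not opp) -> no flip
Dir SW: opp run (2,5) capped by W -> flip
Dir S: opp run (2,6) capped by W -> flip
Dir SE: first cell '.' (not opp) -> no flip

Answer: (2,5) (2,6)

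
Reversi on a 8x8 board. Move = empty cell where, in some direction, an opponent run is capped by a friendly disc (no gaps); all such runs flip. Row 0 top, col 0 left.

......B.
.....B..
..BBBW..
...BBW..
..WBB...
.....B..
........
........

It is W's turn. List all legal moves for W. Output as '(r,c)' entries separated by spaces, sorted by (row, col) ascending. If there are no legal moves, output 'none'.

Answer: (0,5) (1,3) (2,1) (3,2) (4,5) (5,2) (5,3)

Derivation:
(0,4): no bracket -> illegal
(0,5): flips 1 -> legal
(0,7): no bracket -> illegal
(1,1): no bracket -> illegal
(1,2): no bracket -> illegal
(1,3): flips 1 -> legal
(1,4): no bracket -> illegal
(1,6): no bracket -> illegal
(1,7): no bracket -> illegal
(2,1): flips 3 -> legal
(2,6): no bracket -> illegal
(3,1): no bracket -> illegal
(3,2): flips 2 -> legal
(4,5): flips 2 -> legal
(4,6): no bracket -> illegal
(5,2): flips 2 -> legal
(5,3): flips 1 -> legal
(5,4): no bracket -> illegal
(5,6): no bracket -> illegal
(6,4): no bracket -> illegal
(6,5): no bracket -> illegal
(6,6): no bracket -> illegal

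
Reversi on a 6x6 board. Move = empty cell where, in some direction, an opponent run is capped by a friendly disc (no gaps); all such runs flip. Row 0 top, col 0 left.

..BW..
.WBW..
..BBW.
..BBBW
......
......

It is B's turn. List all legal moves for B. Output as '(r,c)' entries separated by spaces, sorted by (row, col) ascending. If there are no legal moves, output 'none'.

(0,0): flips 1 -> legal
(0,1): no bracket -> illegal
(0,4): flips 2 -> legal
(1,0): flips 1 -> legal
(1,4): flips 2 -> legal
(1,5): flips 1 -> legal
(2,0): flips 1 -> legal
(2,1): no bracket -> illegal
(2,5): flips 1 -> legal
(4,4): no bracket -> illegal
(4,5): no bracket -> illegal

Answer: (0,0) (0,4) (1,0) (1,4) (1,5) (2,0) (2,5)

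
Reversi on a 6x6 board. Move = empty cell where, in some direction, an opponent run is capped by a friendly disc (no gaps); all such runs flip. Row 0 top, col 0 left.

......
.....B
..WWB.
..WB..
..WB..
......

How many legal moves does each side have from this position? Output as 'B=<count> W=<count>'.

Answer: B=6 W=5

Derivation:
-- B to move --
(1,1): flips 1 -> legal
(1,2): no bracket -> illegal
(1,3): flips 1 -> legal
(1,4): no bracket -> illegal
(2,1): flips 3 -> legal
(3,1): flips 1 -> legal
(3,4): no bracket -> illegal
(4,1): flips 1 -> legal
(5,1): flips 1 -> legal
(5,2): no bracket -> illegal
(5,3): no bracket -> illegal
B mobility = 6
-- W to move --
(0,4): no bracket -> illegal
(0,5): no bracket -> illegal
(1,3): no bracket -> illegal
(1,4): no bracket -> illegal
(2,5): flips 1 -> legal
(3,4): flips 1 -> legal
(3,5): no bracket -> illegal
(4,4): flips 2 -> legal
(5,2): no bracket -> illegal
(5,3): flips 2 -> legal
(5,4): flips 1 -> legal
W mobility = 5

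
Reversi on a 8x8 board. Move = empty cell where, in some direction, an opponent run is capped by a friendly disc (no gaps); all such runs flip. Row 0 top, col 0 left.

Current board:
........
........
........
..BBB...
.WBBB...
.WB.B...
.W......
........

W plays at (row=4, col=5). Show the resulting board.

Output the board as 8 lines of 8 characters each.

Place W at (4,5); scan 8 dirs for brackets.
Dir NW: opp run (3,4), next='.' -> no flip
Dir N: first cell '.' (not opp) -> no flip
Dir NE: first cell '.' (not opp) -> no flip
Dir W: opp run (4,4) (4,3) (4,2) capped by W -> flip
Dir E: first cell '.' (not opp) -> no flip
Dir SW: opp run (5,4), next='.' -> no flip
Dir S: first cell '.' (not opp) -> no flip
Dir SE: first cell '.' (not opp) -> no flip
All flips: (4,2) (4,3) (4,4)

Answer: ........
........
........
..BBB...
.WWWWW..
.WB.B...
.W......
........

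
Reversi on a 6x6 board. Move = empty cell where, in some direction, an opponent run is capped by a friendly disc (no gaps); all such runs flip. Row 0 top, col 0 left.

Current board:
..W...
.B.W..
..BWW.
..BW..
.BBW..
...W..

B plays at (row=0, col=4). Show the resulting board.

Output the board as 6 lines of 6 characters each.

Place B at (0,4); scan 8 dirs for brackets.
Dir NW: edge -> no flip
Dir N: edge -> no flip
Dir NE: edge -> no flip
Dir W: first cell '.' (not opp) -> no flip
Dir E: first cell '.' (not opp) -> no flip
Dir SW: opp run (1,3) capped by B -> flip
Dir S: first cell '.' (not opp) -> no flip
Dir SE: first cell '.' (not opp) -> no flip
All flips: (1,3)

Answer: ..W.B.
.B.B..
..BWW.
..BW..
.BBW..
...W..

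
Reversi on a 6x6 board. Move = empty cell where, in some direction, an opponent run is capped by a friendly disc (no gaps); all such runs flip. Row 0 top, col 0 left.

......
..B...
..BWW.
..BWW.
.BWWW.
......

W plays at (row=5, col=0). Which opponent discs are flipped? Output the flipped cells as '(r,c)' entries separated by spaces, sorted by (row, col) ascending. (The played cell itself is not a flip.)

Dir NW: edge -> no flip
Dir N: first cell '.' (not opp) -> no flip
Dir NE: opp run (4,1) (3,2) capped by W -> flip
Dir W: edge -> no flip
Dir E: first cell '.' (not opp) -> no flip
Dir SW: edge -> no flip
Dir S: edge -> no flip
Dir SE: edge -> no flip

Answer: (3,2) (4,1)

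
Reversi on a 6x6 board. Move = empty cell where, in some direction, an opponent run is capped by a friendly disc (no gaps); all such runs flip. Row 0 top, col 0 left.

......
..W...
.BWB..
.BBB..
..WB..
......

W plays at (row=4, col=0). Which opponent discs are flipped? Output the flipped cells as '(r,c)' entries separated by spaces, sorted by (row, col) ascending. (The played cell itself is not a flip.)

Dir NW: edge -> no flip
Dir N: first cell '.' (not opp) -> no flip
Dir NE: opp run (3,1) capped by W -> flip
Dir W: edge -> no flip
Dir E: first cell '.' (not opp) -> no flip
Dir SW: edge -> no flip
Dir S: first cell '.' (not opp) -> no flip
Dir SE: first cell '.' (not opp) -> no flip

Answer: (3,1)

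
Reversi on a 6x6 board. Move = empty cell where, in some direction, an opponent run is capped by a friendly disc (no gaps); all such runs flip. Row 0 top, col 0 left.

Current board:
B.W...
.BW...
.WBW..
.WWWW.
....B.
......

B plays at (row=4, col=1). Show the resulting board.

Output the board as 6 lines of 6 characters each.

Place B at (4,1); scan 8 dirs for brackets.
Dir NW: first cell '.' (not opp) -> no flip
Dir N: opp run (3,1) (2,1) capped by B -> flip
Dir NE: opp run (3,2) (2,3), next='.' -> no flip
Dir W: first cell '.' (not opp) -> no flip
Dir E: first cell '.' (not opp) -> no flip
Dir SW: first cell '.' (not opp) -> no flip
Dir S: first cell '.' (not opp) -> no flip
Dir SE: first cell '.' (not opp) -> no flip
All flips: (2,1) (3,1)

Answer: B.W...
.BW...
.BBW..
.BWWW.
.B..B.
......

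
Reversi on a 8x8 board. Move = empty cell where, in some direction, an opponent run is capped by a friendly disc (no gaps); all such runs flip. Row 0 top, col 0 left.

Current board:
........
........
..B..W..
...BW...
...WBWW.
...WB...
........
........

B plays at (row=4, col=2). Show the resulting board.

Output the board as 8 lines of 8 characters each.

Place B at (4,2); scan 8 dirs for brackets.
Dir NW: first cell '.' (not opp) -> no flip
Dir N: first cell '.' (not opp) -> no flip
Dir NE: first cell 'B' (not opp) -> no flip
Dir W: first cell '.' (not opp) -> no flip
Dir E: opp run (4,3) capped by B -> flip
Dir SW: first cell '.' (not opp) -> no flip
Dir S: first cell '.' (not opp) -> no flip
Dir SE: opp run (5,3), next='.' -> no flip
All flips: (4,3)

Answer: ........
........
..B..W..
...BW...
..BBBWW.
...WB...
........
........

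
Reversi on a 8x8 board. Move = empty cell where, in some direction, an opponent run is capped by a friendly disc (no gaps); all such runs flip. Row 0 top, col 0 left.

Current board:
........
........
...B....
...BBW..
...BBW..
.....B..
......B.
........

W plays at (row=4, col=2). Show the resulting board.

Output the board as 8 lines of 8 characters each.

Answer: ........
........
...B....
...BBW..
..WWWW..
.....B..
......B.
........

Derivation:
Place W at (4,2); scan 8 dirs for brackets.
Dir NW: first cell '.' (not opp) -> no flip
Dir N: first cell '.' (not opp) -> no flip
Dir NE: opp run (3,3), next='.' -> no flip
Dir W: first cell '.' (not opp) -> no flip
Dir E: opp run (4,3) (4,4) capped by W -> flip
Dir SW: first cell '.' (not opp) -> no flip
Dir S: first cell '.' (not opp) -> no flip
Dir SE: first cell '.' (not opp) -> no flip
All flips: (4,3) (4,4)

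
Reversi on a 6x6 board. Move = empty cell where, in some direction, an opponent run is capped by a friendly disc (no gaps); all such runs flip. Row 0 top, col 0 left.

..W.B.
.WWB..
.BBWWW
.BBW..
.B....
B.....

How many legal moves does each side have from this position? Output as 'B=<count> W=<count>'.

-- B to move --
(0,0): flips 1 -> legal
(0,1): flips 1 -> legal
(0,3): flips 1 -> legal
(1,0): flips 2 -> legal
(1,4): flips 1 -> legal
(1,5): no bracket -> illegal
(2,0): no bracket -> illegal
(3,4): flips 1 -> legal
(3,5): flips 1 -> legal
(4,2): no bracket -> illegal
(4,3): flips 2 -> legal
(4,4): flips 1 -> legal
B mobility = 9
-- W to move --
(0,3): flips 1 -> legal
(0,5): no bracket -> illegal
(1,0): no bracket -> illegal
(1,4): flips 1 -> legal
(1,5): no bracket -> illegal
(2,0): flips 2 -> legal
(3,0): flips 3 -> legal
(4,0): no bracket -> illegal
(4,2): flips 2 -> legal
(4,3): no bracket -> illegal
(5,1): flips 3 -> legal
(5,2): no bracket -> illegal
W mobility = 6

Answer: B=9 W=6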